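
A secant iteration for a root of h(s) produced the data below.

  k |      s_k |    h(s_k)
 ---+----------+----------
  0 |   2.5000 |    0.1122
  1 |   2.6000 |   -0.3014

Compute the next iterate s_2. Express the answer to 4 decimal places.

s_2 = 2.6000 − (-0.3014)·(2.6000 − 2.5000) / (-0.3014 − 0.1122)
   = 2.6000 − (-0.030140)/(-0.413600) = 2.527128

2.5271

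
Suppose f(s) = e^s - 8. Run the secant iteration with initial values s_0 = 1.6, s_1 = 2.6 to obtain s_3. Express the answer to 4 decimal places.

f(1.6) = -3.046968, f(2.6) = 5.463738
s_2 = 2.600000 − 5.463738·(2.600000 − 1.600000) / (5.463738 − (-3.046968)) = 2.600000 − (5.463738)/(8.510706) = 1.958016
f(1.958016) = -0.914745
s_3 = 1.958016 − (-0.914745)·(1.958016 − 2.600000) / (-0.914745 − 5.463738) = 1.958016 − (0.587252)/(-6.378483) = 2.050083

2.0501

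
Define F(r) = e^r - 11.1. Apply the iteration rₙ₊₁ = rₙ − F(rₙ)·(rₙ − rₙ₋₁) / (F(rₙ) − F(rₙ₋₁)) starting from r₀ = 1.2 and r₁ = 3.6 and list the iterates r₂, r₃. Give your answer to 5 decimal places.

F(1.2) = -7.7798831, F(3.6) = 25.4982344
r₂ = 3.6000000 − 25.4982344·(3.6000000 − 1.2000000) / (25.4982344 − (-7.7798831)) = 3.6000000 − (61.1957627)/(33.2781175) = 1.7610810
F(1.7610810) = -5.2812760
r₃ = 1.7610810 − (-5.2812760)·(1.7610810 − 3.6000000) / (-5.2812760 − 25.4982344) = 1.7610810 − (9.7118387)/(-30.7795104) = 2.0766103

1.76108, 2.07661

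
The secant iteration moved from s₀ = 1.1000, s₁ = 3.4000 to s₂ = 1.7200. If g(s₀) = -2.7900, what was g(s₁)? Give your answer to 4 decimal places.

The secant line through (1.1000, -2.7900) and (3.4000, g(s₁)) crosses zero at s₂ = 1.7200.
So (1.1000, -2.7900), (3.4000, g(s₁)), (1.7200, 0) are collinear:
g(s₁) = -2.7900 · (3.4000 − 1.7200) / (1.1000 − 1.7200) = -2.7900 · (1.680000)/(-0.620000) = 7.560000

7.5600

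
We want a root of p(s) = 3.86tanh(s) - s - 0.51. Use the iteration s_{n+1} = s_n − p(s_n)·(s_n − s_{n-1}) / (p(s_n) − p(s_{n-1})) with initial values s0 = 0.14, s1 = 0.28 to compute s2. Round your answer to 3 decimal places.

0.182

p(0.14) = -0.11310, p(0.28) = 0.26341
s2 = 0.28000 − 0.26341·(0.28000 − 0.14000) / (0.26341 − (-0.11310)) = 0.28000 − (0.03688)/(0.37652) = 0.18206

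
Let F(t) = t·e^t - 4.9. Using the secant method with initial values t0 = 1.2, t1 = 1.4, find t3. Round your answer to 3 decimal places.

F(1.2) = -0.91586, F(1.4) = 0.77728
t2 = 1.40000 − 0.77728·(1.40000 − 1.20000) / (0.77728 − (-0.91586)) = 1.40000 − (0.15546)/(1.69314) = 1.30818
F(1.30818) = -0.06043
t3 = 1.30818 − (-0.06043)·(1.30818 − 1.40000) / (-0.06043 − 0.77728) = 1.30818 − (0.00555)/(-0.83771) = 1.31481

1.315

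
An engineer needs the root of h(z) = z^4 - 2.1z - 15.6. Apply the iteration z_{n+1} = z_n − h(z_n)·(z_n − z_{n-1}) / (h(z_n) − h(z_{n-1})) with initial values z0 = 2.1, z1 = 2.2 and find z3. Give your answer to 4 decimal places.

2.1158

h(2.1) = -0.561900, h(2.2) = 3.205600
z2 = 2.200000 − 3.205600·(2.200000 − 2.100000) / (3.205600 − (-0.561900)) = 2.200000 − (0.320560)/(3.767500) = 2.114914
h(2.114914) = -0.034818
z3 = 2.114914 − (-0.034818)·(2.114914 − 2.200000) / (-0.034818 − 3.205600) = 2.114914 − (0.002962)/(-3.240418) = 2.115829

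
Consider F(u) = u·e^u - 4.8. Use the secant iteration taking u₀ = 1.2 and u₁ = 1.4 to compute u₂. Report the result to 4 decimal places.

F(1.2) = -0.815860, F(1.4) = 0.877280
u₂ = 1.400000 − 0.877280·(1.400000 − 1.200000) / (0.877280 − (-0.815860)) = 1.400000 − (0.175456)/(1.693140) = 1.296372

1.2964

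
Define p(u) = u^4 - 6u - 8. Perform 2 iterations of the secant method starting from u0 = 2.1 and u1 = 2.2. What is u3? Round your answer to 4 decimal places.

2.1359

p(2.1) = -1.151900, p(2.2) = 2.225600
u2 = 2.200000 − 2.225600·(2.200000 − 2.100000) / (2.225600 − (-1.151900)) = 2.200000 − (0.222560)/(3.377500) = 2.134105
p(2.134105) = -0.062029
u3 = 2.134105 − (-0.062029)·(2.134105 − 2.200000) / (-0.062029 − 2.225600) = 2.134105 − (0.004087)/(-2.287629) = 2.135892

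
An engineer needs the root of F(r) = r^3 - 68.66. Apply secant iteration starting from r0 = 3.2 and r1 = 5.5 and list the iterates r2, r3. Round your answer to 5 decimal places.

F(3.2) = -35.8920000, F(5.5) = 97.7150000
r2 = 5.5000000 − 97.7150000·(5.5000000 − 3.2000000) / (97.7150000 − (-35.8920000)) = 5.5000000 − (224.7445000)/(133.6070000) = 3.8178688
F(3.8178688) = -13.0102769
r3 = 3.8178688 − (-13.0102769)·(3.8178688 − 5.5000000) / (-13.0102769 − 97.7150000) = 3.8178688 − (21.8849923)/(-110.7252769) = 4.0155201

3.81787, 4.01552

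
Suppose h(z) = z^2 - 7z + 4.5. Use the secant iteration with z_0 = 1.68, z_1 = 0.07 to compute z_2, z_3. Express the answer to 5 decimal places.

0.83474, 0.72869

h(1.68) = -4.4376000, h(0.07) = 4.0149000
z_2 = 0.0700000 − 4.0149000·(0.0700000 − 1.6800000) / (4.0149000 − (-4.4376000)) = 0.0700000 − (-6.4639890)/(8.4525000) = 0.8347429
h(0.8347429) = -0.6464044
z_3 = 0.8347429 − (-0.6464044)·(0.8347429 − 0.0700000) / (-0.6464044 − 4.0149000) = 0.8347429 − (-0.4943331)/(-4.6613044) = 0.7286925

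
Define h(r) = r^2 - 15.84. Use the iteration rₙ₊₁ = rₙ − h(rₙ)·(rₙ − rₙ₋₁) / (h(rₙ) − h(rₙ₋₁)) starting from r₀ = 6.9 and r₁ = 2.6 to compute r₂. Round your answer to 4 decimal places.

h(6.9) = 31.770000, h(2.6) = -9.080000
r₂ = 2.600000 − (-9.080000)·(2.600000 − 6.900000) / (-9.080000 − 31.770000) = 2.600000 − (39.044000)/(-40.850000) = 3.555789

3.5558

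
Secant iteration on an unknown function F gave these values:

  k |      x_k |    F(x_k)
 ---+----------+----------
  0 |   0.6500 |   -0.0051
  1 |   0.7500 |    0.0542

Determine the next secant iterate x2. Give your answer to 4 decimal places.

x2 = 0.7500 − 0.0542·(0.7500 − 0.6500) / (0.0542 − (-0.0051))
   = 0.7500 − (0.005420)/(0.059300) = 0.658600

0.6586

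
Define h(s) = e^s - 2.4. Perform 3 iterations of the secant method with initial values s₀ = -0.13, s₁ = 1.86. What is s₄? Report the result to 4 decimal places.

0.9266

h(-0.13) = -1.521905, h(1.86) = 4.023737
s₂ = 1.860000 − 4.023737·(1.860000 − (-0.130000)) / (4.023737 − (-1.521905)) = 1.860000 − (8.007236)/(5.545641) = 0.416121
h(0.416121) = -0.883931
s₃ = 0.416121 − (-0.883931)·(0.416121 − 1.860000) / (-0.883931 − 4.023737) = 0.416121 − (1.276290)/(-4.907668) = 0.676181
h(0.676181) = -0.433646
s₄ = 0.676181 − (-0.433646)·(0.676181 − 0.416121) / (-0.433646 − (-0.883931)) = 0.676181 − (-0.112774)/(0.450285) = 0.926632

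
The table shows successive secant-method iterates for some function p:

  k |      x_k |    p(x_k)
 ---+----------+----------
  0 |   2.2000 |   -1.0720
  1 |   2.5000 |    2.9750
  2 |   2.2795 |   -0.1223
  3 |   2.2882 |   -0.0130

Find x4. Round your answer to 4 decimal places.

x4 = 2.2882 − (-0.0130)·(2.2882 − 2.2795) / (-0.0130 − (-0.1223))
   = 2.2882 − (-0.000113)/(0.109300) = 2.289235

2.2892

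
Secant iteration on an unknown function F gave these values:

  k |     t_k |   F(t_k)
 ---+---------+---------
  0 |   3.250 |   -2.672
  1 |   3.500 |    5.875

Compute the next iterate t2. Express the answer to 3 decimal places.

3.328

t2 = 3.500 − 5.875·(3.500 − 3.250) / (5.875 − (-2.672))
   = 3.500 − (1.46875)/(8.54700) = 3.32816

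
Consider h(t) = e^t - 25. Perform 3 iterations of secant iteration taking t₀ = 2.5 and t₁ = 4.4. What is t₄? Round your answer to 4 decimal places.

3.2555

h(2.5) = -12.817506, h(4.4) = 56.450869
t₂ = 4.400000 − 56.450869·(4.400000 − 2.500000) / (56.450869 − (-12.817506)) = 4.400000 − (107.256650)/(69.268375) = 2.851578
h(2.851578) = -7.684910
t₃ = 2.851578 − (-7.684910)·(2.851578 − 4.400000) / (-7.684910 − 56.450869) = 2.851578 − (11.899481)/(-64.135779) = 3.037114
h(3.037114) = -4.155000
t₄ = 3.037114 − (-4.155000)·(3.037114 − 2.851578) / (-4.155000 − (-7.684910)) = 3.037114 − (-0.770901)/(3.529911) = 3.255505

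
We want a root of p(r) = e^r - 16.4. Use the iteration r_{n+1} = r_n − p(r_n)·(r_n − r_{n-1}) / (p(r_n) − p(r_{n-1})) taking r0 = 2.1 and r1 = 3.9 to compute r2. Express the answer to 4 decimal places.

p(2.1) = -8.233830, p(3.9) = 33.002449
r2 = 3.900000 − 33.002449·(3.900000 − 2.100000) / (33.002449 − (-8.233830)) = 3.900000 − (59.404408)/(41.236279) = 2.459414

2.4594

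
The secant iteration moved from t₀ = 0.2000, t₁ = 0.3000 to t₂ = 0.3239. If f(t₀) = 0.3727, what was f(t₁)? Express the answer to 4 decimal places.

0.0719

The secant line through (0.2000, 0.3727) and (0.3000, f(t₁)) crosses zero at t₂ = 0.3239.
So (0.2000, 0.3727), (0.3000, f(t₁)), (0.3239, 0) are collinear:
f(t₁) = 0.3727 · (0.3000 − 0.3239) / (0.2000 − 0.3239) = 0.3727 · (-0.023900)/(-0.123900) = 0.071893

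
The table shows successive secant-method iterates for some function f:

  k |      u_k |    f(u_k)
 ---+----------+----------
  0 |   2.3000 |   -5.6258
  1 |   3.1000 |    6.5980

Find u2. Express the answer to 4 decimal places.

2.6682

u2 = 3.1000 − 6.5980·(3.1000 − 2.3000) / (6.5980 − (-5.6258))
   = 3.1000 − (5.278400)/(12.223800) = 2.668187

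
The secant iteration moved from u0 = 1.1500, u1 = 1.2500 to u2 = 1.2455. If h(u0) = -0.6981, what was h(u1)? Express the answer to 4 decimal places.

The secant line through (1.1500, -0.6981) and (1.2500, h(u1)) crosses zero at u2 = 1.2455.
So (1.1500, -0.6981), (1.2500, h(u1)), (1.2455, 0) are collinear:
h(u1) = -0.6981 · (1.2500 − 1.2455) / (1.1500 − 1.2455) = -0.6981 · (0.004500)/(-0.095500) = 0.032895

0.0329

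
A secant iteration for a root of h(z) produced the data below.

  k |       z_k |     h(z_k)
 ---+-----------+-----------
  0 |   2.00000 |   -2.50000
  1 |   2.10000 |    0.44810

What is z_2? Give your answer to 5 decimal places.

2.08480

z_2 = 2.10000 − 0.44810·(2.10000 − 2.00000) / (0.44810 − (-2.50000))
   = 2.10000 − (0.0448100)/(2.9481000) = 2.0848004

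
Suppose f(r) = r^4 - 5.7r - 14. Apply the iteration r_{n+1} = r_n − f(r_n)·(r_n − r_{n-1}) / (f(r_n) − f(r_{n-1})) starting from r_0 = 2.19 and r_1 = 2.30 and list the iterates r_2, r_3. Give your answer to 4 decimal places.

2.2779, 2.2793

f(2.19) = -3.480425, f(2.30) = 0.874100
r_2 = 2.300000 − 0.874100·(2.300000 − 2.190000) / (0.874100 − (-3.480425)) = 2.300000 − (0.096151)/(4.354525) = 2.277919
f(2.277919) = -0.059288
r_3 = 2.277919 − (-0.059288)·(2.277919 − 2.300000) / (-0.059288 − 0.874100) = 2.277919 − (0.001309)/(-0.933388) = 2.279322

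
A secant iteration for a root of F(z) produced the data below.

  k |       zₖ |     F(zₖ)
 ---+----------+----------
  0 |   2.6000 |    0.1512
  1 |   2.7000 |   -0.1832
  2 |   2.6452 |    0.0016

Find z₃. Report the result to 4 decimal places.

2.6457

z₃ = 2.6452 − 0.0016·(2.6452 − 2.7000) / (0.0016 − (-0.1832))
   = 2.6452 − (-0.000088)/(0.184800) = 2.645674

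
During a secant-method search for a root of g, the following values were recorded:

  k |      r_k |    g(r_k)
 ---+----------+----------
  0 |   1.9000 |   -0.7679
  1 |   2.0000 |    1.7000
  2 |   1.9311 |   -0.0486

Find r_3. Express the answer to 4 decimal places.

1.9330

r_3 = 1.9311 − (-0.0486)·(1.9311 − 2.0000) / (-0.0486 − 1.7000)
   = 1.9311 − (0.003349)/(-1.748600) = 1.933015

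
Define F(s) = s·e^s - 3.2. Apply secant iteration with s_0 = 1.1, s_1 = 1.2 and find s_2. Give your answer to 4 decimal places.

1.0846

F(1.1) = 0.104583, F(1.2) = 0.784140
s_2 = 1.200000 − 0.784140·(1.200000 − 1.100000) / (0.784140 − 0.104583) = 1.200000 − (0.078414)/(0.679558) = 1.084610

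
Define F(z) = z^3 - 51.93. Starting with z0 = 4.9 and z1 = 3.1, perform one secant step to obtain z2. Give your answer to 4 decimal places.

3.5536

F(4.9) = 65.719000, F(3.1) = -22.139000
z2 = 3.100000 − (-22.139000)·(3.100000 − 4.900000) / (-22.139000 − 65.719000) = 3.100000 − (39.850200)/(-87.858000) = 3.553575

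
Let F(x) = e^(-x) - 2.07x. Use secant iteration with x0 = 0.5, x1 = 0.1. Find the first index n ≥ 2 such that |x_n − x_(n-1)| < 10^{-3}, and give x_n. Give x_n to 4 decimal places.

F(0.5) = -0.428469, F(0.1) = 0.697837
x2 = 0.100000 − 0.697837·(-0.400000)/(1.126307) = 0.347832;  |Δ| = 0.247832
F(0.347832) = -0.013795
x3 = 0.347832 − (-0.013795)·(0.247832)/(-0.711632) = 0.343028;  |Δ| = 0.004804
F(0.343028) = -0.000449
x4 = 0.343028 − (-0.000449)·(-0.004804)/(0.013346) = 0.342866;  |Δ| = 0.000162
|x4 − x3| = 0.000162 < 10^{-3}

n = 4, x_n = 0.3429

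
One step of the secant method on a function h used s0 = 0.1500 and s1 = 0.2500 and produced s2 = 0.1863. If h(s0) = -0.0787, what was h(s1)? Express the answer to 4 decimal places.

The secant line through (0.1500, -0.0787) and (0.2500, h(s1)) crosses zero at s2 = 0.1863.
So (0.1500, -0.0787), (0.2500, h(s1)), (0.1863, 0) are collinear:
h(s1) = -0.0787 · (0.2500 − 0.1863) / (0.1500 − 0.1863) = -0.0787 · (0.063700)/(-0.036300) = 0.138104

0.1381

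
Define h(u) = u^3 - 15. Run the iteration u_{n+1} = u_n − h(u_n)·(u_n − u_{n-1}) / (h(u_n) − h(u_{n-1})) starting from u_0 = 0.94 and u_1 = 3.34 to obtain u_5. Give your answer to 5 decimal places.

h(0.94) = -14.1694160, h(3.34) = 22.2597040
u_2 = 3.3400000 − 22.2597040·(3.3400000 − 0.9400000) / (22.2597040 − (-14.1694160)) = 3.3400000 − (53.4232896)/(36.4291200) = 1.8735004
h(1.8735004) = -8.4240065
u_3 = 1.8735004 − (-8.4240065)·(1.8735004 − 3.3400000) / (-8.4240065 − 22.2597040) = 1.8735004 − (12.3538021)/(-30.6837105) = 2.2761180
h(2.2761180) = -3.2080853
u_4 = 2.2761180 − (-3.2080853)·(2.2761180 − 1.8735004) / (-3.2080853 − (-8.4240065)) = 2.2761180 − (-1.2916316)/(5.2159212) = 2.5237505
h(2.5237505) = 1.0745663
u_5 = 2.5237505 − 1.0745663·(2.5237505 − 2.2761180) / (1.0745663 − (-3.2080853)) = 2.5237505 − (0.2660976)/(4.2826516) = 2.4616167

2.46162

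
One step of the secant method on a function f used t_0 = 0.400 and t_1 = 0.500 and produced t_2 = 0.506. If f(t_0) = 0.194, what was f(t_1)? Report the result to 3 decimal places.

The secant line through (0.400, 0.194) and (0.500, f(t_1)) crosses zero at t_2 = 0.506.
So (0.400, 0.194), (0.500, f(t_1)), (0.506, 0) are collinear:
f(t_1) = 0.194 · (0.500 − 0.506) / (0.400 − 0.506) = 0.194 · (-0.00600)/(-0.10600) = 0.01098

0.011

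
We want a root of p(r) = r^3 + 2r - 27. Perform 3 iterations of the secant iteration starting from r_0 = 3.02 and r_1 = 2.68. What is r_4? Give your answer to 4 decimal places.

2.7782

p(3.02) = 6.583608, p(2.68) = -2.391168
r_2 = 2.680000 − (-2.391168)·(2.680000 − 3.020000) / (-2.391168 − 6.583608) = 2.680000 − (0.812997)/(-8.974776) = 2.770587
p(2.770587) = -0.191381
r_3 = 2.770587 − (-0.191381)·(2.770587 − 2.680000) / (-0.191381 − (-2.391168)) = 2.770587 − (-0.017337)/(2.199787) = 2.778468
p(2.778468) = 0.006386
r_4 = 2.778468 − 0.006386·(2.778468 − 2.770587) / (0.006386 − (-0.191381)) = 2.778468 − (0.000050)/(0.197767) = 2.778213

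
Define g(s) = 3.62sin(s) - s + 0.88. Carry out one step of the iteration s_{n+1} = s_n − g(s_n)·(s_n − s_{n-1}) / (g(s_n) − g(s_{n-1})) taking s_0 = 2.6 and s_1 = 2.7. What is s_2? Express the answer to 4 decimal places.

2.6349

g(2.6) = 0.146115, g(2.7) = -0.272885
s_2 = 2.700000 − (-0.272885)·(2.700000 − 2.600000) / (-0.272885 − 0.146115) = 2.700000 − (-0.027288)/(-0.419000) = 2.634872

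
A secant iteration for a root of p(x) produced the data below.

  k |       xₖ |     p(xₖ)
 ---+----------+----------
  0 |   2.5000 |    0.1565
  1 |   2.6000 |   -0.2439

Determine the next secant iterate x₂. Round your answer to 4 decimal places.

2.5391

x₂ = 2.6000 − (-0.2439)·(2.6000 − 2.5000) / (-0.2439 − 0.1565)
   = 2.6000 − (-0.024390)/(-0.400400) = 2.539086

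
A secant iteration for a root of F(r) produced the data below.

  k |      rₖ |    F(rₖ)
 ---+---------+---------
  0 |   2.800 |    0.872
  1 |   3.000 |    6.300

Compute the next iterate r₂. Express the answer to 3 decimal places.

2.768

r₂ = 3.000 − 6.300·(3.000 − 2.800) / (6.300 − 0.872)
   = 3.000 − (1.26000)/(5.42800) = 2.76787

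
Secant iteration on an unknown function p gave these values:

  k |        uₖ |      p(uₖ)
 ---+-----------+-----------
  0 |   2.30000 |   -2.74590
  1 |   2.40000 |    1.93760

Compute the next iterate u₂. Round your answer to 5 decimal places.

2.35863

u₂ = 2.40000 − 1.93760·(2.40000 − 2.30000) / (1.93760 − (-2.74590))
   = 2.40000 − (0.1937600)/(4.6835000) = 2.3586292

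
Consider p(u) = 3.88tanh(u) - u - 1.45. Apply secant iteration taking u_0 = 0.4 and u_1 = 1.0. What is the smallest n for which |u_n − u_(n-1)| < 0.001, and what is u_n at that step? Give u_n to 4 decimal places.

p(0.4) = -0.375798, p(1.0) = 0.504985
u_2 = 1.000000 − 0.504985·(0.600000)/(0.880783) = 0.655998;  |Δ| = 0.344002
p(0.655998) = 0.127695
u_3 = 0.655998 − 0.127695·(-0.344002)/(-0.377291) = 0.539570;  |Δ| = 0.116428
p(0.539570) = -0.078040
u_4 = 0.539570 − (-0.078040)·(-0.116428)/(-0.205734) = 0.583734;  |Δ| = 0.044164
p(0.583734) = 0.004717
u_5 = 0.583734 − 0.004717·(0.044164)/(0.082757) = 0.581217;  |Δ| = 0.002517
p(0.581217) = 0.000154
u_6 = 0.581217 − 0.000154·(-0.002517)/(-0.004563) = 0.581132;  |Δ| = 0.000085
|u_6 − u_5| = 0.000085 < 0.001

n = 6, u_n = 0.5811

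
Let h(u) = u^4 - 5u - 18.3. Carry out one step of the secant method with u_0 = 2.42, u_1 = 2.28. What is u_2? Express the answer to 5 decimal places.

h(2.42) = 3.8974210, h(2.28) = -2.6766374
u_2 = 2.2800000 − (-2.6766374)·(2.2800000 − 2.4200000) / (-2.6766374 − 3.8974210) = 2.2800000 − (0.3747292)/(-6.5740584) = 2.3370012

2.33700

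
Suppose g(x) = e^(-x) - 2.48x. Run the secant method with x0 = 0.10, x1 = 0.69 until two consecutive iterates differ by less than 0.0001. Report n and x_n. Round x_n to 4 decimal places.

n = 5, x_n = 0.2990

g(0.10) = 0.656837, g(0.69) = -1.209624
x2 = 0.690000 − (-1.209624)·(0.590000)/(-1.866461) = 0.307630;  |Δ| = 0.382370
g(0.307630) = -0.027736
x3 = 0.307630 − (-0.027736)·(-0.382370)/(1.181888) = 0.298657;  |Δ| = 0.008973
g(0.298657) = 0.001144
x4 = 0.298657 − 0.001144·(-0.008973)/(0.028881) = 0.299013;  |Δ| = 0.000356
g(0.299013) = -0.000001
x5 = 0.299013 − (-0.000001)·(0.000356)/(-0.001146) = 0.299012;  |Δ| = 0.000000
|x5 − x4| = 0.000000 < 0.0001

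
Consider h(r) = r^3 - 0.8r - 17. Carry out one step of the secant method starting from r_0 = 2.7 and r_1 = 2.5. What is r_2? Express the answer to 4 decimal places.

2.6732

h(2.7) = 0.523000, h(2.5) = -3.375000
r_2 = 2.500000 − (-3.375000)·(2.500000 − 2.700000) / (-3.375000 − 0.523000) = 2.500000 − (0.675000)/(-3.898000) = 2.673166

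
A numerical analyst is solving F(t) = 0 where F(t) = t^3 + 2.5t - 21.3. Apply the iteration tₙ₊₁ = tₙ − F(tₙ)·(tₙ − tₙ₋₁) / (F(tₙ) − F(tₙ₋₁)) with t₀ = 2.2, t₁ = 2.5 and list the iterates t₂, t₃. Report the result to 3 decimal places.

F(2.2) = -5.15200, F(2.5) = 0.57500
t₂ = 2.50000 − 0.57500·(2.50000 − 2.20000) / (0.57500 − (-5.15200)) = 2.50000 − (0.17250)/(5.72700) = 2.46988
F(2.46988) = -0.05828
t₃ = 2.46988 − (-0.05828)·(2.46988 − 2.50000) / (-0.05828 − 0.57500) = 2.46988 − (0.00176)/(-0.63328) = 2.47265

2.470, 2.473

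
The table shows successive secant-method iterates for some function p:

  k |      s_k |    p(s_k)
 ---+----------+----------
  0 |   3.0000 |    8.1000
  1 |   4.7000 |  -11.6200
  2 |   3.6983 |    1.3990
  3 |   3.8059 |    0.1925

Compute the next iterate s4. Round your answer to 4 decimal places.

3.8231

s4 = 3.8059 − 0.1925·(3.8059 − 3.6983) / (0.1925 − 1.3990)
   = 3.8059 − (0.020713)/(-1.206500) = 3.823068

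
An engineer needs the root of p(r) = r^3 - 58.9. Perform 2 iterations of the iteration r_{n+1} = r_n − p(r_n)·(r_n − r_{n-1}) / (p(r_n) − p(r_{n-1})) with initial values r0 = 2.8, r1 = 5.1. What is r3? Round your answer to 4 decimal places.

3.8046

p(2.8) = -36.948000, p(5.1) = 73.751000
r2 = 5.100000 − 73.751000·(5.100000 − 2.800000) / (73.751000 − (-36.948000)) = 5.100000 − (169.627300)/(110.699000) = 3.567671
p(3.567671) = -13.489702
r3 = 3.567671 − (-13.489702)·(3.567671 − 5.100000) / (-13.489702 − 73.751000) = 3.567671 − (20.670663)/(-87.240702) = 3.804609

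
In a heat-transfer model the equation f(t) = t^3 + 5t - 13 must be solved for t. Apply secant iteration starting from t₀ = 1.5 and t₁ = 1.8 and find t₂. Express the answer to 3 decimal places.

f(1.5) = -2.12500, f(1.8) = 1.83200
t₂ = 1.80000 − 1.83200·(1.80000 − 1.50000) / (1.83200 − (-2.12500)) = 1.80000 − (0.54960)/(3.95700) = 1.66111

1.661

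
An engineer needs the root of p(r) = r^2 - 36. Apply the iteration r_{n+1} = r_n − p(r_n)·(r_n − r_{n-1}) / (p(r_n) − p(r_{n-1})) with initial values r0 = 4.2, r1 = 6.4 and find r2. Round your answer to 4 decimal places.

5.9321

p(4.2) = -18.360000, p(6.4) = 4.960000
r2 = 6.400000 − 4.960000·(6.400000 − 4.200000) / (4.960000 − (-18.360000)) = 6.400000 − (10.912000)/(23.320000) = 5.932075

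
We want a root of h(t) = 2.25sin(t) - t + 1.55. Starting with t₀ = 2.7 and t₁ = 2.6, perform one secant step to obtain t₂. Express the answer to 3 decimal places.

2.637

h(2.7) = -0.18840, h(2.6) = 0.10988
t₂ = 2.60000 − 0.10988·(2.60000 − 2.70000) / (0.10988 − (-0.18840)) = 2.60000 − (-0.01099)/(0.29827) = 2.63684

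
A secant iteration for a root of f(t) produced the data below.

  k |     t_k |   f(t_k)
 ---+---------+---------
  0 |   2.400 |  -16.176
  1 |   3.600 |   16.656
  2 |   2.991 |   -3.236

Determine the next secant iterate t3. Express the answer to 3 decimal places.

t3 = 2.991 − (-3.236)·(2.991 − 3.600) / (-3.236 − 16.656)
   = 2.991 − (1.97072)/(-19.89200) = 3.09007

3.090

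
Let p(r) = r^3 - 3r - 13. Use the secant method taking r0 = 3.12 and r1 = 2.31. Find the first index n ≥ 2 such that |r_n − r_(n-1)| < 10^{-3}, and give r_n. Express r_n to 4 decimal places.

p(3.12) = 8.011328, p(2.31) = -7.603609
r2 = 2.310000 − (-7.603609)·(-0.810000)/(-15.614937) = 2.704425;  |Δ| = 0.394425
p(2.704425) = -1.333339
r3 = 2.704425 − (-1.333339)·(0.394425)/(6.270270) = 2.788298;  |Δ| = 0.083872
p(2.788298) = 0.313014
r4 = 2.788298 − 0.313014·(0.083872)/(1.646353) = 2.772351;  |Δ| = 0.015946
p(2.772351) = -0.008952
r5 = 2.772351 − (-0.008952)·(-0.015946)/(-0.321966) = 2.772795;  |Δ| = 0.000443
|r5 − r4| = 0.000443 < 10^{-3}

n = 5, r_n = 2.7728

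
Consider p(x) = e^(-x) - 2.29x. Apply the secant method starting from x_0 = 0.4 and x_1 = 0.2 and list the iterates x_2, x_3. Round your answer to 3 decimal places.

p(0.4) = -0.24568, p(0.2) = 0.36073
x_2 = 0.20000 − 0.36073·(0.20000 − 0.40000) / (0.36073 − (-0.24568)) = 0.20000 − (-0.07215)/(0.60641) = 0.31897
p(0.31897) = -0.00355
x_3 = 0.31897 − (-0.00355)·(0.31897 − 0.20000) / (-0.00355 − 0.36073) = 0.31897 − (-0.00042)/(-0.36428) = 0.31781

0.319, 0.318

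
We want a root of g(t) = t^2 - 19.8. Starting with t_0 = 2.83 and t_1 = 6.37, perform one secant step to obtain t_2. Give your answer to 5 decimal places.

g(2.83) = -11.7911000, g(6.37) = 20.7769000
t_2 = 6.3700000 − 20.7769000·(6.3700000 − 2.8300000) / (20.7769000 − (-11.7911000)) = 6.3700000 − (73.5502260)/(32.5680000) = 4.1116413

4.11164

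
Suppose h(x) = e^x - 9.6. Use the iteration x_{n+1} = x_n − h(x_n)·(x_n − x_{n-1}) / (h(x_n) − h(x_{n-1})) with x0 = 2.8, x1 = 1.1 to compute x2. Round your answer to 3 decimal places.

h(2.8) = 6.84465, h(1.1) = -6.59583
x2 = 1.10000 − (-6.59583)·(1.10000 − 2.80000) / (-6.59583 − 6.84465) = 1.10000 − (11.21292)/(-13.44048) = 1.93426

1.934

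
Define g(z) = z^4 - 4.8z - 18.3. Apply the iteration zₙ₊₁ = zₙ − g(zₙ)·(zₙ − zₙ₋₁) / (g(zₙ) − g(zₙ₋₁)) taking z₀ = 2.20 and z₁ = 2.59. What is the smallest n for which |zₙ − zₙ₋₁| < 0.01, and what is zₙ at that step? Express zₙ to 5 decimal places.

g(2.20) = -5.4344000, g(2.59) = 14.2666056
z₂ = 2.5900000 − 14.2666056·(0.3900000)/(19.7010056) = 2.3075791;  |Δ| = 0.2824209
g(2.3075791) = -1.0215938
z₃ = 2.3075791 − (-1.0215938)·(-0.2824209)/(-15.2881994) = 2.3264511;  |Δ| = 0.0188720
g(2.3264511) = -0.1731645
z₄ = 2.3264511 − (-0.1731645)·(0.0188720)/(0.8484293) = 2.3303029;  |Δ| = 0.0038518
|z₄ − z₃| = 0.0038518 < 0.01

n = 4, zₙ = 2.33030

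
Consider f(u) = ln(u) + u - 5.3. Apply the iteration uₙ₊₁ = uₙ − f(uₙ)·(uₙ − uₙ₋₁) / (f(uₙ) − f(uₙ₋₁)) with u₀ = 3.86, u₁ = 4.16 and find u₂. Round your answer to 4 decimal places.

f(3.86) = -0.089333, f(4.16) = 0.285515
u₂ = 4.160000 − 0.285515·(4.160000 − 3.860000) / (0.285515 − (-0.089333)) = 4.160000 − (0.085655)/(0.374848) = 3.931495

3.9315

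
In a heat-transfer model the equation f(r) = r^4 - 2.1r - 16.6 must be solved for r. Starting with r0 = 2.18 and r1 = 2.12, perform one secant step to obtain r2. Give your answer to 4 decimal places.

f(2.18) = 1.407306, f(2.12) = -0.852369
r2 = 2.120000 − (-0.852369)·(2.120000 − 2.180000) / (-0.852369 − 1.407306) = 2.120000 − (0.051142)/(-2.259674) = 2.142633

2.1426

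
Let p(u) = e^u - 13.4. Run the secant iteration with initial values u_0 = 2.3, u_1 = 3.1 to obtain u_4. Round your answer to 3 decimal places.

2.596

p(2.3) = -3.42582, p(3.1) = 8.79795
u_2 = 3.10000 − 8.79795·(3.10000 − 2.30000) / (8.79795 − (-3.42582)) = 3.10000 − (7.03836)/(12.22377) = 2.52421
p(2.52421) = -0.91901
u_3 = 2.52421 − (-0.91901)·(2.52421 − 3.10000) / (-0.91901 − 8.79795) = 2.52421 − (0.52916)/(-9.71696) = 2.57866
p(2.57866) = -0.22048
u_4 = 2.57866 − (-0.22048)·(2.57866 − 2.52421) / (-0.22048 − (-0.91901)) = 2.57866 − (-0.01201)/(0.69853) = 2.59585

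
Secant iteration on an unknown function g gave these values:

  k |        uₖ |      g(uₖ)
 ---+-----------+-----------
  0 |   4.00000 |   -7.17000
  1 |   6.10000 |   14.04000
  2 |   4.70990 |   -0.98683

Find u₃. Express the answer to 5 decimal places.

4.80119

u₃ = 4.70990 − (-0.98683)·(4.70990 − 6.10000) / (-0.98683 − 14.04000)
   = 4.70990 − (1.3717924)/(-15.0268300) = 4.8011895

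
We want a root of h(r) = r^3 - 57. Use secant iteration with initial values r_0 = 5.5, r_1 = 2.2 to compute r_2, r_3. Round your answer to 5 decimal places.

h(5.5) = 109.3750000, h(2.2) = -46.3520000
r_2 = 2.2000000 − (-46.3520000)·(2.2000000 − 5.5000000) / (-46.3520000 − 109.3750000) = 2.2000000 − (152.9616000)/(-155.7270000) = 3.1822420
h(3.1822420) = -24.7745040
r_3 = 3.1822420 − (-24.7745040)·(3.1822420 − 2.2000000) / (-24.7745040 − (-46.3520000)) = 3.1822420 − (-24.3345584)/(21.5774960) = 4.3100169

3.18224, 4.31002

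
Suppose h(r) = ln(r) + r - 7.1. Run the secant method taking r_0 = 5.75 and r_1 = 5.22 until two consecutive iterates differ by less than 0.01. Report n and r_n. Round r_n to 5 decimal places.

n = 3, r_n = 5.41148

h(5.75) = 0.3991999, h(5.22) = -0.2275026
r_2 = 5.2200000 − (-0.2275026)·(-0.5300000)/(-0.6267025) = 5.4123981;  |Δ| = 0.1923981
h(5.4123981) = 0.0010904
r_3 = 5.4123981 − 0.0010904·(0.1923981)/(0.2285930) = 5.4114804;  |Δ| = 0.0009177
|r_3 − r_2| = 0.0009177 < 0.01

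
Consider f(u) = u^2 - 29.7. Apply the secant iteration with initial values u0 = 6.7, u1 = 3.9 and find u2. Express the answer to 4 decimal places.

f(6.7) = 15.190000, f(3.9) = -14.490000
u2 = 3.900000 − (-14.490000)·(3.900000 − 6.700000) / (-14.490000 − 15.190000) = 3.900000 − (40.572000)/(-29.680000) = 5.266981

5.2670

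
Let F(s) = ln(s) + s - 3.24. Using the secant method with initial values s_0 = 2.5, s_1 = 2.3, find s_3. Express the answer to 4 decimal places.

2.3750

F(2.5) = 0.176291, F(2.3) = -0.107091
s_2 = 2.300000 − (-0.107091)·(2.300000 − 2.500000) / (-0.107091 − 0.176291) = 2.300000 − (0.021418)/(-0.283382) = 2.375581
F(2.375581) = 0.000823
s_3 = 2.375581 − 0.000823·(2.375581 − 2.300000) / (0.000823 − (-0.107091)) = 2.375581 − (0.000062)/(0.107913) = 2.375005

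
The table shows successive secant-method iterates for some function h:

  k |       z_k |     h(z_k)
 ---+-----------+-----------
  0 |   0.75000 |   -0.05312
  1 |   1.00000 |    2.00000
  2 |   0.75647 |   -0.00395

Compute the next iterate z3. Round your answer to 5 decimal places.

0.75695

z3 = 0.75647 − (-0.00395)·(0.75647 − 1.00000) / (-0.00395 − 2.00000)
   = 0.75647 − (0.0009619)/(-2.0039500) = 0.7569500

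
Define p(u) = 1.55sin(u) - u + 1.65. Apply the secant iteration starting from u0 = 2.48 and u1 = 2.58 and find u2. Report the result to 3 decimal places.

2.534

p(2.48) = 0.12228, p(2.58) = -0.10457
u2 = 2.58000 − (-0.10457)·(2.58000 − 2.48000) / (-0.10457 − 0.12228) = 2.58000 − (-0.01046)/(-0.22685) = 2.53390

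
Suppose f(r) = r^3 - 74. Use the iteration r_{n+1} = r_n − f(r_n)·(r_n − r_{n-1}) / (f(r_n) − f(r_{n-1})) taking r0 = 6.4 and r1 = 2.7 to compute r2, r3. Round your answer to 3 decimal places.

f(6.4) = 188.14400, f(2.7) = -54.31700
r2 = 2.70000 − (-54.31700)·(2.70000 − 6.40000) / (-54.31700 − 188.14400) = 2.70000 − (200.97290)/(-242.46100) = 3.52889
f(3.52889) = -30.05460
r3 = 3.52889 − (-30.05460)·(3.52889 − 2.70000) / (-30.05460 − (-54.31700)) = 3.52889 − (-24.91188)/(24.26240) = 4.55566

3.529, 4.556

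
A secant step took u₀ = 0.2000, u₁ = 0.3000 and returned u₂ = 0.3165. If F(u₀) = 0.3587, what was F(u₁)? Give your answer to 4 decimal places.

The secant line through (0.2000, 0.3587) and (0.3000, F(u₁)) crosses zero at u₂ = 0.3165.
So (0.2000, 0.3587), (0.3000, F(u₁)), (0.3165, 0) are collinear:
F(u₁) = 0.3587 · (0.3000 − 0.3165) / (0.2000 − 0.3165) = 0.3587 · (-0.016500)/(-0.116500) = 0.050803

0.0508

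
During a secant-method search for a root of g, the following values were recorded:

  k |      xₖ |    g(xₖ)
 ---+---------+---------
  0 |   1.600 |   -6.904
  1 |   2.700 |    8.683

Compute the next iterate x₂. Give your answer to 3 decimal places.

x₂ = 2.700 − 8.683·(2.700 − 1.600) / (8.683 − (-6.904))
   = 2.700 − (9.55130)/(15.58700) = 2.08723

2.087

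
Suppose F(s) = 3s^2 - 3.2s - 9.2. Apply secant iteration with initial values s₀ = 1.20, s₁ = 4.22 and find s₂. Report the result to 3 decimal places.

1.868

F(1.20) = -8.72000, F(4.22) = 30.72120
s₂ = 4.22000 − 30.72120·(4.22000 − 1.20000) / (30.72120 − (-8.72000)) = 4.22000 − (92.77802)/(39.44120) = 1.86769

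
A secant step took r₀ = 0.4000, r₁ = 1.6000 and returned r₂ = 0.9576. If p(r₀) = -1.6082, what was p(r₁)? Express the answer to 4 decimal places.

The secant line through (0.4000, -1.6082) and (1.6000, p(r₁)) crosses zero at r₂ = 0.9576.
So (0.4000, -1.6082), (1.6000, p(r₁)), (0.9576, 0) are collinear:
p(r₁) = -1.6082 · (1.6000 − 0.9576) / (0.4000 − 0.9576) = -1.6082 · (0.642400)/(-0.557600) = 1.852776

1.8528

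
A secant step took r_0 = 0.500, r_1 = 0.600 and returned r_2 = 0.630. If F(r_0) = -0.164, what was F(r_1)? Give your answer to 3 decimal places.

-0.038

The secant line through (0.500, -0.164) and (0.600, F(r_1)) crosses zero at r_2 = 0.630.
So (0.500, -0.164), (0.600, F(r_1)), (0.630, 0) are collinear:
F(r_1) = -0.164 · (0.600 − 0.630) / (0.500 − 0.630) = -0.164 · (-0.03000)/(-0.13000) = -0.03785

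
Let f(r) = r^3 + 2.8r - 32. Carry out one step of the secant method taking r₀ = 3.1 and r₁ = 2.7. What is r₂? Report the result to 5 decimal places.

f(3.1) = 6.4710000, f(2.7) = -4.7570000
r₂ = 2.7000000 − (-4.7570000)·(2.7000000 − 3.1000000) / (-4.7570000 − 6.4710000) = 2.7000000 − (1.9028000)/(-11.2280000) = 2.8694692

2.86947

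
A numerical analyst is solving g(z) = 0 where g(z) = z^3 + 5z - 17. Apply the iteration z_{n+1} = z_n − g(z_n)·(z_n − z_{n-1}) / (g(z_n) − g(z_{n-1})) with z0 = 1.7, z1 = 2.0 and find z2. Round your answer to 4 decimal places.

1.9346

g(1.7) = -3.587000, g(2.0) = 1.000000
z2 = 2.000000 − 1.000000·(2.000000 − 1.700000) / (1.000000 − (-3.587000)) = 2.000000 − (0.300000)/(4.587000) = 1.934598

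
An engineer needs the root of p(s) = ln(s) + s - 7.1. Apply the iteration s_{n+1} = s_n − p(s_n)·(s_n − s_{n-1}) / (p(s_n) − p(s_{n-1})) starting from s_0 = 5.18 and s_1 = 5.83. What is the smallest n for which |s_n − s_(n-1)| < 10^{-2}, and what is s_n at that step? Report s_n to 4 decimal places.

p(5.18) = -0.275195, p(5.83) = 0.493017
s_2 = 5.830000 − 0.493017·(0.650000)/(0.768212) = 5.412848;  |Δ| = 0.417152
p(5.412848) = 0.001624
s_3 = 5.412848 − 0.001624·(-0.417152)/(-0.491393) = 5.411470;  |Δ| = 0.001378
|s_3 − s_2| = 0.001378 < 10^{-2}

n = 3, s_n = 5.4115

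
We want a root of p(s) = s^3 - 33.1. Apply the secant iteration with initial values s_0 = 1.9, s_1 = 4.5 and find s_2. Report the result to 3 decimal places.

p(1.9) = -26.24100, p(4.5) = 58.02500
s_2 = 4.50000 − 58.02500·(4.50000 − 1.90000) / (58.02500 − (-26.24100)) = 4.50000 − (150.86500)/(84.26600) = 2.70966

2.710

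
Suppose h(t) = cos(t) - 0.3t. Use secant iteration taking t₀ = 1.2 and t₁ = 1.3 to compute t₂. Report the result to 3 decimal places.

1.202

h(1.2) = 0.00236, h(1.3) = -0.12250
t₂ = 1.30000 − (-0.12250)·(1.30000 − 1.20000) / (-0.12250 − 0.00236) = 1.30000 − (-0.01225)/(-0.12486) = 1.20189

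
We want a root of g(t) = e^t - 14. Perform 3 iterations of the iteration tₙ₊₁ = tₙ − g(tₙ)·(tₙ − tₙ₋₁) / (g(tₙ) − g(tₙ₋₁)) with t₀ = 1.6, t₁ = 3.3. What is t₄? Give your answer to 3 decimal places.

2.659

g(1.6) = -9.04697, g(3.3) = 13.11264
t₂ = 3.30000 − 13.11264·(3.30000 − 1.60000) / (13.11264 − (-9.04697)) = 3.30000 − (22.29149)/(22.15961) = 2.29405
g(2.29405) = -4.08500
t₃ = 2.29405 − (-4.08500)·(2.29405 − 3.30000) / (-4.08500 − 13.11264) = 2.29405 − (4.10931)/(-17.19764) = 2.53299
g(2.53299) = -1.40884
t₄ = 2.53299 − (-1.40884)·(2.53299 − 2.29405) / (-1.40884 − (-4.08500)) = 2.53299 − (-0.33664)/(2.67616) = 2.65879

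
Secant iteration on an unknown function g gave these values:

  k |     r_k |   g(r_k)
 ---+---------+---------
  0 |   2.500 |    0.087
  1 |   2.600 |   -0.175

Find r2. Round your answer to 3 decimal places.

2.533

r2 = 2.600 − (-0.175)·(2.600 − 2.500) / (-0.175 − 0.087)
   = 2.600 − (-0.01750)/(-0.26200) = 2.53321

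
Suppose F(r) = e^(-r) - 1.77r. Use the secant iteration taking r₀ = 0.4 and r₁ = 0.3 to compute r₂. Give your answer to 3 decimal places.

0.385

F(0.4) = -0.03768, F(0.3) = 0.20982
r₂ = 0.30000 − 0.20982·(0.30000 − 0.40000) / (0.20982 − (-0.03768)) = 0.30000 − (-0.02098)/(0.24750) = 0.38478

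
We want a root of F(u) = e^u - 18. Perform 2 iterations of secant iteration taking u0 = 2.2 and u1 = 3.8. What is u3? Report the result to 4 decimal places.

F(2.2) = -8.974987, F(3.8) = 26.701184
u2 = 3.800000 − 26.701184·(3.800000 − 2.200000) / (26.701184 − (-8.974987)) = 3.800000 − (42.721895)/(35.676171) = 2.602509
F(2.602509) = -4.502440
u3 = 2.602509 − (-4.502440)·(2.602509 − 3.800000) / (-4.502440 − 26.701184) = 2.602509 − (5.391631)/(-31.203624) = 2.775298

2.7753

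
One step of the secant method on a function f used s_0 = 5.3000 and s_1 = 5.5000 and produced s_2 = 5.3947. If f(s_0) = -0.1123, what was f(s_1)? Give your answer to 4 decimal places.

0.1249

The secant line through (5.3000, -0.1123) and (5.5000, f(s_1)) crosses zero at s_2 = 5.3947.
So (5.3000, -0.1123), (5.5000, f(s_1)), (5.3947, 0) are collinear:
f(s_1) = -0.1123 · (5.5000 − 5.3947) / (5.3000 − 5.3947) = -0.1123 · (0.105300)/(-0.094700) = 0.124870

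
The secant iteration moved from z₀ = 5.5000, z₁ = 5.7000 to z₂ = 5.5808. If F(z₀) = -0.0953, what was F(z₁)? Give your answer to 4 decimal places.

The secant line through (5.5000, -0.0953) and (5.7000, F(z₁)) crosses zero at z₂ = 5.5808.
So (5.5000, -0.0953), (5.7000, F(z₁)), (5.5808, 0) are collinear:
F(z₁) = -0.0953 · (5.7000 − 5.5808) / (5.5000 − 5.5808) = -0.0953 · (0.119200)/(-0.080800) = 0.140591

0.1406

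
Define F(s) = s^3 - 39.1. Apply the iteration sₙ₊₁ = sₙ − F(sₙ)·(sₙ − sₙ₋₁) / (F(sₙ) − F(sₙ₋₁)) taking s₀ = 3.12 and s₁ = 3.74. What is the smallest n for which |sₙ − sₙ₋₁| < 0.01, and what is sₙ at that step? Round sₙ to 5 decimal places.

F(3.12) = -8.7286720, F(3.74) = 13.2136240
s₂ = 3.7400000 − 13.2136240·(0.6200000)/(21.9422960) = 3.3666368;  |Δ| = 0.3733632
F(3.3666368) = -0.9417209
s₃ = 3.3666368 − (-0.9417209)·(-0.3733632)/(-14.1553449) = 3.3914757;  |Δ| = 0.0248390
F(3.3914757) = -0.0908819
s₄ = 3.3914757 − (-0.0908819)·(0.0248390)/(0.8508389) = 3.3941289;  |Δ| = 0.0026532
|s₄ − s₃| = 0.0026532 < 0.01

n = 4, sₙ = 3.39413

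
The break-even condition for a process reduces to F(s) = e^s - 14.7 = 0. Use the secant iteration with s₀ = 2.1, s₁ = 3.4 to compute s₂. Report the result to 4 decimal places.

F(2.1) = -6.533830, F(3.4) = 15.264100
s₂ = 3.400000 − 15.264100·(3.400000 − 2.100000) / (15.264100 − (-6.533830)) = 3.400000 − (19.843330)/(21.797930) = 2.489669

2.4897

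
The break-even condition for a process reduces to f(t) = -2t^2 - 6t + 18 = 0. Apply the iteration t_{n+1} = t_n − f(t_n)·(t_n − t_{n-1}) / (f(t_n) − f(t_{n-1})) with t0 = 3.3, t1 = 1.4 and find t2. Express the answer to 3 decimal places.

f(3.3) = -23.58000, f(1.4) = 5.68000
t2 = 1.40000 − 5.68000·(1.40000 − 3.30000) / (5.68000 − (-23.58000)) = 1.40000 − (-10.79200)/(29.26000) = 1.76883

1.769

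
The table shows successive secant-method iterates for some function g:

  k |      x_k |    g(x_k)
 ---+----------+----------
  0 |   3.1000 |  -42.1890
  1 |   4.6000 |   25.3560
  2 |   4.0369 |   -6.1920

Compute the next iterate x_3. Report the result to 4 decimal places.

x_3 = 4.0369 − (-6.1920)·(4.0369 − 4.6000) / (-6.1920 − 25.3560)
   = 4.0369 − (3.486715)/(-31.548000) = 4.147421

4.1474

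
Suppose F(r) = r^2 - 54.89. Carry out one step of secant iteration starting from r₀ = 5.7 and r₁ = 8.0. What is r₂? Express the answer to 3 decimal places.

F(5.7) = -22.40000, F(8.0) = 9.11000
r₂ = 8.00000 − 9.11000·(8.00000 − 5.70000) / (9.11000 − (-22.40000)) = 8.00000 − (20.95300)/(31.51000) = 7.33504

7.335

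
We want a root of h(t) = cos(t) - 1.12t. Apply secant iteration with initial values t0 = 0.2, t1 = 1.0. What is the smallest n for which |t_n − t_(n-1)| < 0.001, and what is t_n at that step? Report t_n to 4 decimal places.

h(0.2) = 0.756067, h(1.0) = -0.579698
t2 = 1.000000 − (-0.579698)·(0.800000)/(-1.335764) = 0.652814;  |Δ| = 0.347186
h(0.652814) = 0.063225
t3 = 0.652814 − 0.063225·(-0.347186)/(0.642923) = 0.686957;  |Δ| = 0.034142
h(0.686957) = 0.003788
t4 = 0.686957 − 0.003788·(0.034142)/(-0.059437) = 0.689133;  |Δ| = 0.002176
h(0.689133) = -0.000031
t5 = 0.689133 − (-0.000031)·(0.002176)/(-0.003819) = 0.689115;  |Δ| = 0.000018
|t5 − t4| = 0.000018 < 0.001

n = 5, t_n = 0.6891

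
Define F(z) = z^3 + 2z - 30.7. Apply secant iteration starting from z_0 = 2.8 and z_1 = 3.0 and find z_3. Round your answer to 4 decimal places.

F(2.8) = -3.148000, F(3.0) = 2.300000
z_2 = 3.000000 − 2.300000·(3.000000 − 2.800000) / (2.300000 − (-3.148000)) = 3.000000 − (0.460000)/(5.448000) = 2.915565
F(2.915565) = -0.085044
z_3 = 2.915565 − (-0.085044)·(2.915565 − 3.000000) / (-0.085044 − 2.300000) = 2.915565 − (0.007181)/(-2.385044) = 2.918576

2.9186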